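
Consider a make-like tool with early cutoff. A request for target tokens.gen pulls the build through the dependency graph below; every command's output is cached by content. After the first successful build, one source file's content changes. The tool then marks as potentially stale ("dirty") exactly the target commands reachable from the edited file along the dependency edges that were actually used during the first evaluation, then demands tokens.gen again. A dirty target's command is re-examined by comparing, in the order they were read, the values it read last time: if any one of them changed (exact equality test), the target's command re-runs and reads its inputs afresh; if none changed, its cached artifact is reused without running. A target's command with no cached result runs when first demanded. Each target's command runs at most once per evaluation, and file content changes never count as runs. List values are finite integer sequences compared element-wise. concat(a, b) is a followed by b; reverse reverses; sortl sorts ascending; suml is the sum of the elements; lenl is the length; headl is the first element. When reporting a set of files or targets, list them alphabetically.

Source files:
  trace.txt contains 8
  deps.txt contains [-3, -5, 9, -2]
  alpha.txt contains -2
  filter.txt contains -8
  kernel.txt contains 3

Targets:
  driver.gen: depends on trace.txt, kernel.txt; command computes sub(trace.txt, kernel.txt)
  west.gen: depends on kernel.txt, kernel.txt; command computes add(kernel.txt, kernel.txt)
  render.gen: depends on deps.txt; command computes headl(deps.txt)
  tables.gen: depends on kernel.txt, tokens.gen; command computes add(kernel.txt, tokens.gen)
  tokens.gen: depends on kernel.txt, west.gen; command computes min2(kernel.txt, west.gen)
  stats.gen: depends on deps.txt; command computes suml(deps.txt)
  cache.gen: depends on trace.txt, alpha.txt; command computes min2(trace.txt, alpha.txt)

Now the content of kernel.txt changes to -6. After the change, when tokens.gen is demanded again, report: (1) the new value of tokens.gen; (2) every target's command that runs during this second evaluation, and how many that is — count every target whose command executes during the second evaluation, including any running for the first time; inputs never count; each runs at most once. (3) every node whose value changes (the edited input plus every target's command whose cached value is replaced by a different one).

Demanding tokens.gen again yields -12.
2 target commands run: tokens.gen, west.gen.
The nodes whose values change: kernel.txt, tokens.gen, west.gen.

First demand of the output computes:
  west.gen = add(3, 3) = 6
  tokens.gen = min2(3, 6) = 3

After the edit, cleaning proceeds:
  west.gen: a read changed (kernel.txt 3->-6; kernel.txt 3->-6) — executes, giving -12.
  tokens.gen: a read changed (kernel.txt 3->-6; west.gen 6->-12) — executes, giving -12.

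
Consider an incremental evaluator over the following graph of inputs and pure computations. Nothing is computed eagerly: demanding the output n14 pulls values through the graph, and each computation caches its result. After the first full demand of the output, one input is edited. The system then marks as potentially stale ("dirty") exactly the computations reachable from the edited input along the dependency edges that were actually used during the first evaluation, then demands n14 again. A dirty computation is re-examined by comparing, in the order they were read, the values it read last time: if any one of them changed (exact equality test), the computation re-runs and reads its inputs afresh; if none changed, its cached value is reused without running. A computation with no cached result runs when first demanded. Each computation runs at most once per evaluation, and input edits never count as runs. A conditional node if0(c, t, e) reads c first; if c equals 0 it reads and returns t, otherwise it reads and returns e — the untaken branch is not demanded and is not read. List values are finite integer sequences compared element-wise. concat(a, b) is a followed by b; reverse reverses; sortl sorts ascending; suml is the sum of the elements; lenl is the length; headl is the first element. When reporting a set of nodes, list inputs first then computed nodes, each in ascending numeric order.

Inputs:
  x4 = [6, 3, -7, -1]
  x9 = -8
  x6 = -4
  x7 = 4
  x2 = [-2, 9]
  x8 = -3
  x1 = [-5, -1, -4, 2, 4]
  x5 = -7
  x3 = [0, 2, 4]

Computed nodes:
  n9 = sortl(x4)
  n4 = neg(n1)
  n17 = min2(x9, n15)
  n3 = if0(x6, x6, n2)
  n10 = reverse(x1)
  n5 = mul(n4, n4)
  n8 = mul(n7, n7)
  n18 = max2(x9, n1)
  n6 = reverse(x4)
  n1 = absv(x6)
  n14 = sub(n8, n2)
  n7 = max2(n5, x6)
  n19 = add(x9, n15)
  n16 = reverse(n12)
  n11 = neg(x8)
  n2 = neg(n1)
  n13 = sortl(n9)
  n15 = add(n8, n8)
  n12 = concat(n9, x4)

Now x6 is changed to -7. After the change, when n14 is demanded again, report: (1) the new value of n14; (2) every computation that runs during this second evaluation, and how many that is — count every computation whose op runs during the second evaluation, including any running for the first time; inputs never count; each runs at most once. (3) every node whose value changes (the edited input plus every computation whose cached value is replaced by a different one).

n14 now evaluates to 2408.
Run set: n1, n2, n4, n5, n7, n8, n14 (7 run).
Changed values: x6, n1, n2, n4, n5, n7, n8, n14.

Initial pass — values computed on the first demand:
  n1 = absv(-4) = 4
  n2 = neg(4) = -4
  n4 = neg(4) = -4
  n5 = mul(-4, -4) = 16
  n7 = max2(16, -4) = 16
  n8 = mul(16, 16) = 256
  n14 = sub(256, -4) = 260

Second demand — change propagation:
  n1: re-runs because x6 -4->-7; new result 7.
  n2: re-runs because n1 4->7; new result -7.
  n4: re-runs because n1 4->7; new result -7.
  n5: re-runs because n4 -4->-7; n4 -4->-7; new result 49.
  n7: re-runs because n5 16->49; x6 -4->-7; new result 49.
  n8: re-runs because n7 16->49; n7 16->49; new result 2401.
  n14: re-runs because n8 256->2401; n2 -4->-7; new result 2408.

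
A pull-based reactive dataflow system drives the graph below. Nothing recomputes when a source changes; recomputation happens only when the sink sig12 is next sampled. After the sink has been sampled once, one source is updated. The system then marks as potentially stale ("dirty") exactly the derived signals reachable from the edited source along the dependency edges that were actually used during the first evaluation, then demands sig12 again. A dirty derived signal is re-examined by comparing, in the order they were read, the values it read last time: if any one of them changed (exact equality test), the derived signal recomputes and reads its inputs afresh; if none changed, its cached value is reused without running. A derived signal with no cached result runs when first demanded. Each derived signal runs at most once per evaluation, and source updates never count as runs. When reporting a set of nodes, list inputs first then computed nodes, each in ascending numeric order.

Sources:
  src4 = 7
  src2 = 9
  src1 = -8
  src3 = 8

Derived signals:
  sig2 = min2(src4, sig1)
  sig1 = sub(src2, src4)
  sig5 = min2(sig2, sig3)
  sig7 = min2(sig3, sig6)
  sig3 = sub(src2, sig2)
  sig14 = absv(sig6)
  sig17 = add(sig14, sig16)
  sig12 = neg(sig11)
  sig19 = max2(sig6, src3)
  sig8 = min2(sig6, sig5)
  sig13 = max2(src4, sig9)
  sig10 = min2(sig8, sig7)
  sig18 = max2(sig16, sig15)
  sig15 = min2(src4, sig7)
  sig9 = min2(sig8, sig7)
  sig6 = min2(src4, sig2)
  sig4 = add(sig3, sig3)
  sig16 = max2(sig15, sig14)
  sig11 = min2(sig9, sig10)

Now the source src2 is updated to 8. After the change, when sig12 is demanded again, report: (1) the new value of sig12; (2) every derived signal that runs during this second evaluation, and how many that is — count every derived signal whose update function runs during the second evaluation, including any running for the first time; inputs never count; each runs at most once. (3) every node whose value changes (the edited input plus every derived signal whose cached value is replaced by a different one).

First evaluation (everything demanded from the output):
  sig1 = sub(9, 7) = 2
  sig2 = min2(7, 2) = 2
  sig3 = sub(9, 2) = 7
  sig5 = min2(2, 7) = 2
  sig6 = min2(7, 2) = 2
  sig7 = min2(7, 2) = 2
  sig8 = min2(2, 2) = 2
  sig9 = min2(2, 2) = 2
  sig10 = min2(2, 2) = 2
  sig11 = min2(2, 2) = 2
  sig12 = neg(2) = -2

Propagation after the edit:
  sig1: runs — src2 9->8; result 1.
  sig2: runs — sig1 2->1; result 1.
  sig3: runs — src2 9->8; sig2 2->1; result 7 (same value as before).
  sig5: runs — sig2 2->1; result 1.
  sig6: runs — sig2 2->1; result 1.
  sig7: runs — sig6 2->1; result 1.
  sig8: runs — sig6 2->1; sig5 2->1; result 1.
  sig9: runs — sig8 2->1; sig7 2->1; result 1.
  sig10: runs — sig8 2->1; sig7 2->1; result 1.
  sig11: runs — sig9 2->1; sig10 2->1; result 1.
  sig12: runs — sig11 2->1; result -1.

New value of sig12: -1.
Derived signals that run: sig1, sig2, sig3, sig5, sig6, sig7, sig8, sig9, sig10, sig11, sig12 — 11 in total.
Values that change: src2, sig1, sig2, sig5, sig6, sig7, sig8, sig9, sig10, sig11, sig12.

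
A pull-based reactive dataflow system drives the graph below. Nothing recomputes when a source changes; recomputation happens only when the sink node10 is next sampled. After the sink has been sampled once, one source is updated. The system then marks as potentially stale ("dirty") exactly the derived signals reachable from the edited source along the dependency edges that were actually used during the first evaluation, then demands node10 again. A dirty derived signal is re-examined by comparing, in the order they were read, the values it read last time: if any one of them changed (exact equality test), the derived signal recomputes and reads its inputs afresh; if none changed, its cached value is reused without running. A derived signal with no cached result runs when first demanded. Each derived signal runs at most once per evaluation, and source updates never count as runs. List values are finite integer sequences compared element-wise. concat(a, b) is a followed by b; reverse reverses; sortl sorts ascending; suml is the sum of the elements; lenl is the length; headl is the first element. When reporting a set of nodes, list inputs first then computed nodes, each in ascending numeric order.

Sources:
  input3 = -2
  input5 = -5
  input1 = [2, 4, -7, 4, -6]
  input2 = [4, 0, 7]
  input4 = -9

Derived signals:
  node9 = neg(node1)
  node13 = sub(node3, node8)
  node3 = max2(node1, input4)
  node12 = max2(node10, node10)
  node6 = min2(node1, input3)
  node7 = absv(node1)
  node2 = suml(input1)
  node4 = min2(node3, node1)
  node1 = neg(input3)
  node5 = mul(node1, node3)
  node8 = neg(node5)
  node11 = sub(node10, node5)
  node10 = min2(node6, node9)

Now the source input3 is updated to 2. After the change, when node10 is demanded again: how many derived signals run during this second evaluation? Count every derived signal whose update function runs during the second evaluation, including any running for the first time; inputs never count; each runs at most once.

First evaluation (everything demanded from the output):
  node1 = neg(-2) = 2
  node6 = min2(2, -2) = -2
  node9 = neg(2) = -2
  node10 = min2(-2, -2) = -2

Propagation after the edit:
  node1: runs — input3 -2->2; result -2.
  node6: runs — node1 2->-2; input3 -2->2; result -2 (same value as before).
  node9: runs — node1 2->-2; result 2.
  node10: runs — node9 -2->2; result -2 (same value as before).

Derived signals that run: node1, node6, node9, node10 — 4 in total.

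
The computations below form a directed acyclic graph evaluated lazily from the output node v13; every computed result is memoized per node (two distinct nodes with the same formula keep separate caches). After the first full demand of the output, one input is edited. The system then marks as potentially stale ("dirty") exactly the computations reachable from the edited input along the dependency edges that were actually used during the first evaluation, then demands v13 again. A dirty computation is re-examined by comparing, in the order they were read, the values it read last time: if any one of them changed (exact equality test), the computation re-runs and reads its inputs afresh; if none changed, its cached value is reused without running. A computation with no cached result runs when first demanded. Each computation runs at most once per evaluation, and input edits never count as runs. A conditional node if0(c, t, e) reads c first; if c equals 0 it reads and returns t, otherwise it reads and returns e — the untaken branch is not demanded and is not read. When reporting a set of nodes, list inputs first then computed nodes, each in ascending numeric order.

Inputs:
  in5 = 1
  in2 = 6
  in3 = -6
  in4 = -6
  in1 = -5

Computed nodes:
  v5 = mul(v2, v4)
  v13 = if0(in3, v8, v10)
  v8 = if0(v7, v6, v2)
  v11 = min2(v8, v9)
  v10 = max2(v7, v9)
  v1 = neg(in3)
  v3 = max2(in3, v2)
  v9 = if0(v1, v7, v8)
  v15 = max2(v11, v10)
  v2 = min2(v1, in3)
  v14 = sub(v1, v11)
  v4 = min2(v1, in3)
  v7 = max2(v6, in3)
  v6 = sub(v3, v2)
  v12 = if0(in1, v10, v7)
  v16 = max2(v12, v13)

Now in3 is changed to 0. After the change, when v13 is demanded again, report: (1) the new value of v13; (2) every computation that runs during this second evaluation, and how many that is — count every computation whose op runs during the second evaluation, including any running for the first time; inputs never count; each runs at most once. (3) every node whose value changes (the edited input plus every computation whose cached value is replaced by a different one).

First demand of the output computes:
  v1 = neg(-6) = 6
  v2 = min2(6, -6) = -6
  v3 = max2(-6, -6) = -6
  v6 = sub(-6, -6) = 0
  v7 = max2(0, -6) = 0
  v8 = if0(v7=0 -> then branch v6) = 0
  v9 = if0(v1=6 -> else branch v8) = 0
  v10 = max2(0, 0) = 0
  v13 = if0(in3=-6 -> else branch v10) = 0

After the edit, cleaning proceeds:
  v1: a read changed (in3 -6->0) — executes, giving 0.
  v2: a read changed (v1 6->0; in3 -6->0) — executes, giving 0.
  v3: a read changed (in3 -6->0; v2 -6->0) — executes, giving 0.
  v6: a read changed (v3 -6->0; v2 -6->0) — executes, giving 0 — identical to its old value.
  v7: a read changed (in3 -6->0) — executes, giving 0 — identical to its old value.
  v8: dirty, but its reads are unchanged (v7 unchanged, v6 unchanged); cached 0 stands.
  v9: stays stale; no demand reaches it after the flip.
  v10: stays stale; no demand reaches it after the flip.
  v13: a read changed (in3 -6->0) — executes, giving 0 — identical to its old value.

Note the branch switch — demand abandons v9, v10, which are never re-examined.

Demanding v13 again yields 0.
6 computations run: v1, v2, v3, v6, v7, v13.
The nodes whose values change: in3, v1, v2, v3.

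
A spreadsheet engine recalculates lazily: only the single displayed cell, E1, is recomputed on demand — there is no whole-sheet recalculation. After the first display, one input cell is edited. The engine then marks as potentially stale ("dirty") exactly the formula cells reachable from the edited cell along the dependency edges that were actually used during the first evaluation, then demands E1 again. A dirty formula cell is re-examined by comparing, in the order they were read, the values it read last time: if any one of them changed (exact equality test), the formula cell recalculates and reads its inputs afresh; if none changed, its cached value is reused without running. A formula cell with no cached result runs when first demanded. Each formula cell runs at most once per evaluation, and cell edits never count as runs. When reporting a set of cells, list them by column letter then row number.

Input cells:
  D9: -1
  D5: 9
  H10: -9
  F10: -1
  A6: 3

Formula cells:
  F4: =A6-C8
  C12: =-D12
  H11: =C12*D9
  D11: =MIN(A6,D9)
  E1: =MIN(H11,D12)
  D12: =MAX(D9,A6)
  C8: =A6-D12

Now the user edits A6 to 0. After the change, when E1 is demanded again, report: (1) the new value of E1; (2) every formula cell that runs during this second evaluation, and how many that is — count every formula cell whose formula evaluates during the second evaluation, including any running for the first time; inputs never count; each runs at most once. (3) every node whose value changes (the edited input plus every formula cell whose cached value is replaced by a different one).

New value of E1: 0.
Formula cells that run: C12, D12, E1, H11 — 4 in total.
Values that change: A6, C12, D12, E1, H11.

First evaluation (everything demanded from the output):
  D12 = MAX(-1, 3) = 3
  C12 = -(3) = -3
  H11 = -3 * -1 = 3
  E1 = MIN(3, 3) = 3

Propagation after the edit:
  D12: runs — A6 3->0; result 0.
  C12: runs — D12 3->0; result 0.
  H11: runs — C12 -3->0; result 0.
  E1: runs — H11 3->0; D12 3->0; result 0.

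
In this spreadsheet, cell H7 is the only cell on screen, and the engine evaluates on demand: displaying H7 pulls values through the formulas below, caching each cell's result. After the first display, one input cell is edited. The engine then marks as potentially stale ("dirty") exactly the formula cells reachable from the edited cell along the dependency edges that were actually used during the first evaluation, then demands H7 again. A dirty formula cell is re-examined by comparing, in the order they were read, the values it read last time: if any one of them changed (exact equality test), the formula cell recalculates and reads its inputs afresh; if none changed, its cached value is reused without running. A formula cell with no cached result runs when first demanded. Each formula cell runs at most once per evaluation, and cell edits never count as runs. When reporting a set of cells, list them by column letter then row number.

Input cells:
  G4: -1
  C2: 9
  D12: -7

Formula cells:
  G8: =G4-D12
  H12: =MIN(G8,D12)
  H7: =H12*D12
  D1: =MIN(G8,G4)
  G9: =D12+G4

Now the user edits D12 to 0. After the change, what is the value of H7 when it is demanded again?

H7 now evaluates to 0.

Initial pass — values computed on the first demand:
  G8 = -1 - -7 = 6
  H12 = MIN(6, -7) = -7
  H7 = -7 * -7 = 49

Second demand — change propagation:
  G8: re-runs because D12 -7->0; new result -1.
  H12: re-runs because G8 6->-1; D12 -7->0; new result -1.
  H7: re-runs because H12 -7->-1; D12 -7->0; new result 0.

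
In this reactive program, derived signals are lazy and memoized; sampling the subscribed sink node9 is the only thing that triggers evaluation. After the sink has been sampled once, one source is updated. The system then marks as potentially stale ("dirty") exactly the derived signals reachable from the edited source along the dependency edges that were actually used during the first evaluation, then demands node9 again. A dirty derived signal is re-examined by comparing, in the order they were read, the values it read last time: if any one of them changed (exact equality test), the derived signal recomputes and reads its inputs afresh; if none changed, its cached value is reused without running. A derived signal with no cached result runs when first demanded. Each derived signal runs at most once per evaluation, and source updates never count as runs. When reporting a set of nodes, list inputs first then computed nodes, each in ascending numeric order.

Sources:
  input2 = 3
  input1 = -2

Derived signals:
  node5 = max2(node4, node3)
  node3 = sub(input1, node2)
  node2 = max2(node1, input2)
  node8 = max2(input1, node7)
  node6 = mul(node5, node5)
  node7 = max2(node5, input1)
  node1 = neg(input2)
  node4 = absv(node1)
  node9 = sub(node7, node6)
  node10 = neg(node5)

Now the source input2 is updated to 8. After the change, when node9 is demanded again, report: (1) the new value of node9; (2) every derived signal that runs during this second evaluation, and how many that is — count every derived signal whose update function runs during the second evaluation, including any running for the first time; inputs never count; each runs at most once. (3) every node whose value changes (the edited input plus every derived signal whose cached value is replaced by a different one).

Demanding node9 again yields -56.
8 derived signals run: node1, node2, node3, node4, node5, node6, node7, node9.
The nodes whose values change: input2, node1, node2, node3, node4, node5, node6, node7, node9.

First demand of the output computes:
  node1 = neg(3) = -3
  node2 = max2(-3, 3) = 3
  node3 = sub(-2, 3) = -5
  node4 = absv(-3) = 3
  node5 = max2(3, -5) = 3
  node6 = mul(3, 3) = 9
  node7 = max2(3, -2) = 3
  node9 = sub(3, 9) = -6

After the edit, cleaning proceeds:
  node1: a read changed (input2 3->8) — executes, giving -8.
  node2: a read changed (node1 -3->-8; input2 3->8) — executes, giving 8.
  node3: a read changed (node2 3->8) — executes, giving -10.
  node4: a read changed (node1 -3->-8) — executes, giving 8.
  node5: a read changed (node4 3->8; node3 -5->-10) — executes, giving 8.
  node6: a read changed (node5 3->8; node5 3->8) — executes, giving 64.
  node7: a read changed (node5 3->8) — executes, giving 8.
  node9: a read changed (node7 3->8; node6 9->64) — executes, giving -56.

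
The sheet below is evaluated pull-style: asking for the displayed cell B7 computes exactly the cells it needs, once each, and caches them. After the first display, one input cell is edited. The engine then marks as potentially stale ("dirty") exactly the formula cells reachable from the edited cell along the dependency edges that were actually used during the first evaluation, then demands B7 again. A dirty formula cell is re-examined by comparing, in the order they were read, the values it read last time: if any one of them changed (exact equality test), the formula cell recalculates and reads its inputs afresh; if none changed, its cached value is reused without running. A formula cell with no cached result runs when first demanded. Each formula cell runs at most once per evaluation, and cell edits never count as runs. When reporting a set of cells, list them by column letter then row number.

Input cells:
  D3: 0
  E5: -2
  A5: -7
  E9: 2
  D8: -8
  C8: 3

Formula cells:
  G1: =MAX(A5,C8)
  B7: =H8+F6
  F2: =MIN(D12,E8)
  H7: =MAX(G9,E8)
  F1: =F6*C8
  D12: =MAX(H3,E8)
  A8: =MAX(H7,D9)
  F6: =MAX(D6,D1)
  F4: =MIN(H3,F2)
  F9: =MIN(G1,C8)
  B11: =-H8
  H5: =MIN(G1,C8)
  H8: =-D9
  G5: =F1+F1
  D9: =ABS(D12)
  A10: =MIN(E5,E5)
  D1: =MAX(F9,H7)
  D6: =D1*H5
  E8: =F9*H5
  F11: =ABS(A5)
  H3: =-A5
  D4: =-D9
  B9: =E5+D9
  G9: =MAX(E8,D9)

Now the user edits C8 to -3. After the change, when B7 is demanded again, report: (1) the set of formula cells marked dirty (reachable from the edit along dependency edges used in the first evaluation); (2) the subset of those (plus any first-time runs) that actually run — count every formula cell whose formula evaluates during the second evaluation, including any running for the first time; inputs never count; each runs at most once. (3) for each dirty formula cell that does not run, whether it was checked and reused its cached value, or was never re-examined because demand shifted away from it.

The edit dirties: B7, D1, D6, D9, D12, E8, F6, F9, G1, G9, H5, H7, H8.
8 formula cells run: B7, D1, D6, E8, F6, F9, G1, H5.
Cache hits after checking: D9, D12, G9, H7, H8.
Note where the cutoff bites: D12 is checked, finds nothing changed, and keeps its cache.

First demand of the output computes:
  G1 = MAX(-7, 3) = 3
  F9 = MIN(3, 3) = 3
  H3 = -(-7) = 7
  H5 = MIN(3, 3) = 3
  E8 = 3 * 3 = 9
  D12 = MAX(7, 9) = 9
  D9 = ABS(9) = 9
  G9 = MAX(9, 9) = 9
  H7 = MAX(9, 9) = 9
  D1 = MAX(3, 9) = 9
  D6 = 9 * 3 = 27
  F6 = MAX(27, 9) = 27
  H8 = -(9) = -9
  B7 = -9 + 27 = 18

After the edit, cleaning proceeds:
  G1: a read changed (C8 3->-3) — executes, giving -3.
  F9: a read changed (G1 3->-3; C8 3->-3) — executes, giving -3.
  H5: a read changed (G1 3->-3; C8 3->-3) — executes, giving -3.
  E8: a read changed (F9 3->-3; H5 3->-3) — executes, giving 9 — identical to its old value.
  D12: dirty, but its reads are unchanged (H3 unchanged, E8 unchanged); cached 9 stands.
  D9: dirty, but its reads are unchanged (D12 unchanged); cached 9 stands.
  G9: dirty, but its reads are unchanged (E8 unchanged, D9 unchanged); cached 9 stands.
  H7: dirty, but its reads are unchanged (G9 unchanged, E8 unchanged); cached 9 stands.
  D1: a read changed (F9 3->-3) — executes, giving 9 — identical to its old value.
  D6: a read changed (H5 3->-3) — executes, giving -27.
  F6: a read changed (D6 27->-27) — executes, giving 9.
  H8: dirty, but its reads are unchanged (D9 unchanged); cached -9 stands.
  B7: a read changed (F6 27->9) — executes, giving 0.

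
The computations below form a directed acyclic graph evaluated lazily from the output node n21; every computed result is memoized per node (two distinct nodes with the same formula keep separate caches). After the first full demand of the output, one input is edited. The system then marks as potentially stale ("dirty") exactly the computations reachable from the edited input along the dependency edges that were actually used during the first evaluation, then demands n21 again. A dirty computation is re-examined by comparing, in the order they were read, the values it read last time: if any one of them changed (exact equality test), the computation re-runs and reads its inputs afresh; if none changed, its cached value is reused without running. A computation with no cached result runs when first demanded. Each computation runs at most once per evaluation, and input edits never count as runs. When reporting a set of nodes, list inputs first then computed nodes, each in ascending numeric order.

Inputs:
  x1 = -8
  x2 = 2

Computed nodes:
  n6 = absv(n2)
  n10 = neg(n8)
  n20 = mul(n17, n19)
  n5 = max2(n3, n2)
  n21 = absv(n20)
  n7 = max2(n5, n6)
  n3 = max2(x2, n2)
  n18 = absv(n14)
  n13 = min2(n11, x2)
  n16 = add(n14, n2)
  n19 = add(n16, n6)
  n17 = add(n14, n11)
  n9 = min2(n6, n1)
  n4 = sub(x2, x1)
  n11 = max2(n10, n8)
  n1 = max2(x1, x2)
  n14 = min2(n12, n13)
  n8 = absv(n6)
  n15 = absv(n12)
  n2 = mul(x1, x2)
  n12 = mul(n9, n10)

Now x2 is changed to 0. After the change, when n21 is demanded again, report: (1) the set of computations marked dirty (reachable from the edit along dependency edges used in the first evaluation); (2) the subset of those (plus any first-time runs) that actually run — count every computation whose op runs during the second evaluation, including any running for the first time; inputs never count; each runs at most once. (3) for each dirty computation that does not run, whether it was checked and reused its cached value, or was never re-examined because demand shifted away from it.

First demand of the output computes:
  n1 = max2(-8, 2) = 2
  n2 = mul(-8, 2) = -16
  n6 = absv(-16) = 16
  n8 = absv(16) = 16
  n9 = min2(16, 2) = 2
  n10 = neg(16) = -16
  n11 = max2(-16, 16) = 16
  n12 = mul(2, -16) = -32
  n13 = min2(16, 2) = 2
  n14 = min2(-32, 2) = -32
  n16 = add(-32, -16) = -48
  n17 = add(-32, 16) = -16
  n19 = add(-48, 16) = -32
  n20 = mul(-16, -32) = 512
  n21 = absv(512) = 512

After the edit, cleaning proceeds:
  n1: a read changed (x2 2->0) — executes, giving 0.
  n2: a read changed (x2 2->0) — executes, giving 0.
  n6: a read changed (n2 -16->0) — executes, giving 0.
  n8: a read changed (n6 16->0) — executes, giving 0.
  n9: a read changed (n6 16->0; n1 2->0) — executes, giving 0.
  n10: a read changed (n8 16->0) — executes, giving 0.
  n11: a read changed (n10 -16->0; n8 16->0) — executes, giving 0.
  n12: a read changed (n9 2->0; n10 -16->0) — executes, giving 0.
  n13: a read changed (n11 16->0; x2 2->0) — executes, giving 0.
  n14: a read changed (n12 -32->0; n13 2->0) — executes, giving 0.
  n16: a read changed (n14 -32->0; n2 -16->0) — executes, giving 0.
  n17: a read changed (n14 -32->0; n11 16->0) — executes, giving 0.
  n19: a read changed (n16 -48->0; n6 16->0) — executes, giving 0.
  n20: a read changed (n17 -16->0; n19 -32->0) — executes, giving 0.
  n21: a read changed (n20 512->0) — executes, giving 0.

The edit dirties: n1, n2, n6, n8, n9, n10, n11, n12, n13, n14, n16, n17, n19, n20, n21.
15 computations run: n1, n2, n6, n8, n9, n10, n11, n12, n13, n14, n16, n17, n19, n20, n21.
No dirty computation escaped a run.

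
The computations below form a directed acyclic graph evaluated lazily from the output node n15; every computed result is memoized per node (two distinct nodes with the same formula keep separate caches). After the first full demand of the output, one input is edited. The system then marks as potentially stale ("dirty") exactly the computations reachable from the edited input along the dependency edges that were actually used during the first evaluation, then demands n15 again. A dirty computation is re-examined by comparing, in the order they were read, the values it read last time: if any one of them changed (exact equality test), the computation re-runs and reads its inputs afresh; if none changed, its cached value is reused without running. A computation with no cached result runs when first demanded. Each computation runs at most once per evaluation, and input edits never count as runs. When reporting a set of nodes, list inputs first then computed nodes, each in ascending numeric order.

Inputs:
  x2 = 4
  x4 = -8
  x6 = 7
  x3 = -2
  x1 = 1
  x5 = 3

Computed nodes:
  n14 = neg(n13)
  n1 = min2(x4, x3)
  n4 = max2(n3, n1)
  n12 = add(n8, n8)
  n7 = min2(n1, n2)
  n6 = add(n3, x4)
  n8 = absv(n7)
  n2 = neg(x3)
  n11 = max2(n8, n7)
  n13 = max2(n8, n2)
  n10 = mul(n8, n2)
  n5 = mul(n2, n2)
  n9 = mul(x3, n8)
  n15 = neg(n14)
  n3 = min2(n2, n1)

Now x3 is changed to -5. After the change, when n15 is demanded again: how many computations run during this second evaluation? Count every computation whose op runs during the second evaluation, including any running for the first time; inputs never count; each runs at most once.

4 computations run: n1, n2, n7, n13.
Note where the cutoff bites: n8 is checked, finds nothing changed, and keeps its cache.

First demand of the output computes:
  n1 = min2(-8, -2) = -8
  n2 = neg(-2) = 2
  n7 = min2(-8, 2) = -8
  n8 = absv(-8) = 8
  n13 = max2(8, 2) = 8
  n14 = neg(8) = -8
  n15 = neg(-8) = 8

After the edit, cleaning proceeds:
  n1: a read changed (x3 -2->-5) — executes, giving -8 — identical to its old value.
  n2: a read changed (x3 -2->-5) — executes, giving 5.
  n7: a read changed (n2 2->5) — executes, giving -8 — identical to its old value.
  n8: dirty, but its reads are unchanged (n7 unchanged); cached 8 stands.
  n13: a read changed (n2 2->5) — executes, giving 8 — identical to its old value.
  n14: dirty, but its reads are unchanged (n13 unchanged); cached -8 stands.
  n15: dirty, but its reads are unchanged (n14 unchanged); cached 8 stands.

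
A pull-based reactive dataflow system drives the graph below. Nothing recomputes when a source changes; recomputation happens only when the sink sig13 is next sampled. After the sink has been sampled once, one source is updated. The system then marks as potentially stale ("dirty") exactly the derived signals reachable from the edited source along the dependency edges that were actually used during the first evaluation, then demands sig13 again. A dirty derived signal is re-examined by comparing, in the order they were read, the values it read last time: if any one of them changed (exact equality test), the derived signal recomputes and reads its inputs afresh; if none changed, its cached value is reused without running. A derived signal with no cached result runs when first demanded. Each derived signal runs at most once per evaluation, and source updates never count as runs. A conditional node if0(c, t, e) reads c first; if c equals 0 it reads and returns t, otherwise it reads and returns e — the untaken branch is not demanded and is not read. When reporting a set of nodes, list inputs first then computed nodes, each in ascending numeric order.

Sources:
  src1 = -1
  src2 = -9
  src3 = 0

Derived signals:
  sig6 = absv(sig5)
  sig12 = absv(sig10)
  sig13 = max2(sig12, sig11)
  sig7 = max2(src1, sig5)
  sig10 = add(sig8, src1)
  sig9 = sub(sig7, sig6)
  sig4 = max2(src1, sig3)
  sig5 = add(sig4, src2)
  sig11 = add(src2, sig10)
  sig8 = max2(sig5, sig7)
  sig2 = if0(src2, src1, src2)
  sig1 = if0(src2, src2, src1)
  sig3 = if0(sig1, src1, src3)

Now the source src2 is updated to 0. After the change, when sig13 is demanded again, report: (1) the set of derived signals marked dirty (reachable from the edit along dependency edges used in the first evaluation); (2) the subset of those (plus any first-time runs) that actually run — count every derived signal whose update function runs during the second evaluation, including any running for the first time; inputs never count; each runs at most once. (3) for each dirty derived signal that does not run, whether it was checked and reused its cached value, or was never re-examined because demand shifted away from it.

First evaluation (everything demanded from the output):
  sig1 = if0(src2=-9 -> else branch src1) = -1
  sig3 = if0(sig1=-1 -> else branch src3) = 0
  sig4 = max2(-1, 0) = 0
  sig5 = add(0, -9) = -9
  sig7 = max2(-1, -9) = -1
  sig8 = max2(-9, -1) = -1
  sig10 = add(-1, -1) = -2
  sig11 = add(-9, -2) = -11
  sig12 = absv(-2) = 2
  sig13 = max2(2, -11) = 2

Propagation after the edit:
  sig1: runs — src2 -9->0; result 0.
  sig3: runs — sig1 -1->0; result -1.
  sig4: runs — sig3 0->-1; result -1.
  sig5: runs — sig4 0->-1; src2 -9->0; result -1.
  sig7: runs — sig5 -9->-1; result -1 (same value as before).
  sig8: runs — sig5 -9->-1; result -1 (same value as before).
  sig10: checked — values it read are unchanged (sig8 unchanged, src1 unchanged); reused cached -2 without running.
  sig11: runs — src2 -9->0; result -2.
  sig12: checked — values it read are unchanged (sig10 unchanged); reused cached 2 without running.
  sig13: runs — sig11 -11->-2; result 2 (same value as before).

Key observation: the cutoff stops propagation at sig10 — its inputs' values are unchanged, so it reuses its cache.

Marked dirty: sig1, sig3, sig4, sig5, sig7, sig8, sig10, sig11, sig12, sig13.
Derived signals that run: sig1, sig3, sig4, sig5, sig7, sig8, sig11, sig13 — 8 in total.
Checked but reused from cache: sig10, sig12.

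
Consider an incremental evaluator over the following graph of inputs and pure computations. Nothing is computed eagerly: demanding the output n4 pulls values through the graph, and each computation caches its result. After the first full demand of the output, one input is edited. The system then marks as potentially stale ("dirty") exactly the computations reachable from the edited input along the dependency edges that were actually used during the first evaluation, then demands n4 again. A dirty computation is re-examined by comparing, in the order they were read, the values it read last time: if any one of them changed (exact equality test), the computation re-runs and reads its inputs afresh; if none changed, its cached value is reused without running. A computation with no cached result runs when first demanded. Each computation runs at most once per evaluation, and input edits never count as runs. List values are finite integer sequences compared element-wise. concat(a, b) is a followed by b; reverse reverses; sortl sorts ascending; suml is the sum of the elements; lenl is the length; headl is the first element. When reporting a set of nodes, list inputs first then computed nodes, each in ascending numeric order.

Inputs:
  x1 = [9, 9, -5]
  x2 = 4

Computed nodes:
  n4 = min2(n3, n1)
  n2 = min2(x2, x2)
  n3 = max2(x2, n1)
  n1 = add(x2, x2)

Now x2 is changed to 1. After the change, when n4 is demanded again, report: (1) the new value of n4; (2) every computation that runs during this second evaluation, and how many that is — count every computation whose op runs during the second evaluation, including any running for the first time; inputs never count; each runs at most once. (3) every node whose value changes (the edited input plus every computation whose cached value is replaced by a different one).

Initial pass — values computed on the first demand:
  n1 = add(4, 4) = 8
  n3 = max2(4, 8) = 8
  n4 = min2(8, 8) = 8

Second demand — change propagation:
  n1: re-runs because x2 4->1; x2 4->1; new result 2.
  n3: re-runs because x2 4->1; n1 8->2; new result 2.
  n4: re-runs because n3 8->2; n1 8->2; new result 2.

n4 now evaluates to 2.
Run set: n1, n3, n4 (3 run).
Changed values: x2, n1, n3, n4.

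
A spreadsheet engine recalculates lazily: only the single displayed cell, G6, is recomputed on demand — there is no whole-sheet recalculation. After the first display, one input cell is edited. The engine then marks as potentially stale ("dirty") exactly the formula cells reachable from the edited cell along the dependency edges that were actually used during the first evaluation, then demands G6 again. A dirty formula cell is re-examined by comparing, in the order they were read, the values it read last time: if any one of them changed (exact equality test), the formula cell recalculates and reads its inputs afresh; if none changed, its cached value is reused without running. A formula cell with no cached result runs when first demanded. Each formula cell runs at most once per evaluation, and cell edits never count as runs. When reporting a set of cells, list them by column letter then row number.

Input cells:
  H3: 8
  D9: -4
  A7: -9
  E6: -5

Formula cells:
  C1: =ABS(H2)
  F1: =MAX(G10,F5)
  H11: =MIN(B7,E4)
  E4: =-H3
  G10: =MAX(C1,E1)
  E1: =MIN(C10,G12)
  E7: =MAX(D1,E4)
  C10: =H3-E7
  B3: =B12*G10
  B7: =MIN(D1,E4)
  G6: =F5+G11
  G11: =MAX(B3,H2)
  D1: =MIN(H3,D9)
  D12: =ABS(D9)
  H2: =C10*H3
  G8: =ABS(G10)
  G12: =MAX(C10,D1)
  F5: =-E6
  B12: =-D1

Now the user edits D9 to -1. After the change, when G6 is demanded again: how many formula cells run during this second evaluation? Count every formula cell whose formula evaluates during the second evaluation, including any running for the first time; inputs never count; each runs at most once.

First evaluation (everything demanded from the output):
  D1 = MIN(8, -4) = -4
  B12 = -(-4) = 4
  E4 = -(8) = -8
  E7 = MAX(-4, -8) = -4
  C10 = 8 - -4 = 12
  F5 = -(-5) = 5
  G12 = MAX(12, -4) = 12
  E1 = MIN(12, 12) = 12
  H2 = 12 * 8 = 96
  C1 = ABS(96) = 96
  G10 = MAX(96, 12) = 96
  B3 = 4 * 96 = 384
  G11 = MAX(384, 96) = 384
  G6 = 5 + 384 = 389

Propagation after the edit:
  D1: runs — D9 -4->-1; result -1.
  B12: runs — D1 -4->-1; result 1.
  E7: runs — D1 -4->-1; result -1.
  C10: runs — E7 -4->-1; result 9.
  G12: runs — C10 12->9; D1 -4->-1; result 9.
  E1: runs — C10 12->9; G12 12->9; result 9.
  H2: runs — C10 12->9; result 72.
  C1: runs — H2 96->72; result 72.
  G10: runs — C1 96->72; E1 12->9; result 72.
  B3: runs — B12 4->1; G10 96->72; result 72.
  G11: runs — B3 384->72; H2 96->72; result 72.
  G6: runs — G11 384->72; result 77.

Formula cells that run: B3, B12, C1, C10, D1, E1, E7, G6, G10, G11, G12, H2 — 12 in total.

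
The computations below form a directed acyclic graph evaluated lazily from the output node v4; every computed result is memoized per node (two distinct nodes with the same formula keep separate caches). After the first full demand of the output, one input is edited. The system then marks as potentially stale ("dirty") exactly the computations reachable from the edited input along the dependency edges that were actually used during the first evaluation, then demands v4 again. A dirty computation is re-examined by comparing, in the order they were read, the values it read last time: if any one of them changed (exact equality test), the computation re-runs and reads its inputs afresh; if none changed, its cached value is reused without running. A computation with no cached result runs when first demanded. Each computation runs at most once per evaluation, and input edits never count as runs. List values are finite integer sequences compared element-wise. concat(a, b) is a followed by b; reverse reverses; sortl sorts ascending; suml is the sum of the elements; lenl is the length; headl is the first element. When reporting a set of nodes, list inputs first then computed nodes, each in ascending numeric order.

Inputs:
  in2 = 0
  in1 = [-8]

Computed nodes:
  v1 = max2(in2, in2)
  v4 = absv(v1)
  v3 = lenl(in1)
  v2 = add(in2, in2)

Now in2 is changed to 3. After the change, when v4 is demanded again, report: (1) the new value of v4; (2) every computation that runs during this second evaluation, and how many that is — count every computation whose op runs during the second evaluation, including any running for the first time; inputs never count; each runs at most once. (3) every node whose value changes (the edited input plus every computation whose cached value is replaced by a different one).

First demand of the output computes:
  v1 = max2(0, 0) = 0
  v4 = absv(0) = 0

After the edit, cleaning proceeds:
  v1: a read changed (in2 0->3; in2 0->3) — executes, giving 3.
  v4: a read changed (v1 0->3) — executes, giving 3.

Demanding v4 again yields 3.
2 computations run: v1, v4.
The nodes whose values change: in2, v1, v4.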